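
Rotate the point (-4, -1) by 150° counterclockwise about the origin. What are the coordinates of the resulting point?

Rotation matrix for 150°: [[cos 150°, -sin 150°], [sin 150°, cos 150°]] ≈ [[-0.866025, -0.500000], [0.500000, -0.866025]]
[[-0.866025, -0.500000], [0.500000, -0.866025]] × [-4, -1]ᵀ ≈ [3.9641, -1.1340]ᵀ
Result: (3.9641, -1.1340)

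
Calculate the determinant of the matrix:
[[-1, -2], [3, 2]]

For a 2×2 matrix [[a, b], [c, d]], det = ad - bc
det = (-1)(2) - (-2)(3) = -2 - -6 = 4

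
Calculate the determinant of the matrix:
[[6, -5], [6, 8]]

For a 2×2 matrix [[a, b], [c, d]], det = ad - bc
det = (6)(8) - (-5)(6) = 48 - -30 = 78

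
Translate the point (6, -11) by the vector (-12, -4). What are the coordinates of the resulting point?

Translation by (-12, -4) (homogeneous matrix [[1, 0, -12], [0, 1, -4], [0, 0, 1]]):
x' = 6 + -12 = -6
y' = -11 + -4 = -15
Result: (-6, -15)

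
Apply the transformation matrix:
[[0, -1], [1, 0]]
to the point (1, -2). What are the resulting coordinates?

Matrix multiplication:
[[0, -1], [1, 0]] × [1, -2]ᵀ
= [(0)(1) + (-1)(-2), (1)(1) + (0)(-2)]ᵀ
= [2, 1]ᵀ
Result: (2, 1)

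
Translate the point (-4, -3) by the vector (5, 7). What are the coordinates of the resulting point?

Translation by (5, 7) (homogeneous matrix [[1, 0, 5], [0, 1, 7], [0, 0, 1]]):
x' = -4 + 5 = 1
y' = -3 + 7 = 4
Result: (1, 4)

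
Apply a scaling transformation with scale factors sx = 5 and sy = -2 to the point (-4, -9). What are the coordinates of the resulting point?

Scaling matrix:
[[5, 0], [0, -2]]
Result: (-4 × 5, -9 × -2) = (-20, 18)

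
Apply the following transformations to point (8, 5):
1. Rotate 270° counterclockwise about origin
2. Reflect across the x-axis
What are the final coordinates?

Step 1: Rotate 270° → (5, -8)
Step 2: Reflect across x-axis → (5, 8)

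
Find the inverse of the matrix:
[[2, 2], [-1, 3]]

For [[a,b],[c,d]], inverse = (1/det)·[[d,-b],[-c,a]]
det = (2)(3) - (2)(-1) = 6 - -2 = 8
Inverse = (1/8)·[[3, -2], [1, 2]]
= [[3/8, -1/4], [1/8, 1/4]]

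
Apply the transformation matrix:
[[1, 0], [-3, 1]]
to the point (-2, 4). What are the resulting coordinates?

Matrix multiplication:
[[1, 0], [-3, 1]] × [-2, 4]ᵀ
= [(1)(-2) + (0)(4), (-3)(-2) + (1)(4)]ᵀ
= [-2, 10]ᵀ
Result: (-2, 10)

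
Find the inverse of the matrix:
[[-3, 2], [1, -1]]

For [[a,b],[c,d]], inverse = (1/det)·[[d,-b],[-c,a]]
det = (-3)(-1) - (2)(1) = 3 - 2 = 1
Inverse = [[-1, -2], [-1, -3]]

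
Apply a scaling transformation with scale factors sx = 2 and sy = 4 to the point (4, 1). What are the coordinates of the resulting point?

Scaling matrix:
[[2, 0], [0, 4]]
Result: (4 × 2, 1 × 4) = (8, 4)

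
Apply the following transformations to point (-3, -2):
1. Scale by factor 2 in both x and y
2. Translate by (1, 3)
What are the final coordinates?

Step 1: Scale (-3, -2) by 2 → (-6, -4)
Step 2: Translate by (1, 3) → (-5, -1)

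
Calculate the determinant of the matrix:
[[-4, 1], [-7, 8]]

For a 2×2 matrix [[a, b], [c, d]], det = ad - bc
det = (-4)(8) - (1)(-7) = -32 - -7 = -25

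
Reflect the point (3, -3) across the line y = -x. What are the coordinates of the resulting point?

Reflection across line y = -x: (3, -3) → (3, -3)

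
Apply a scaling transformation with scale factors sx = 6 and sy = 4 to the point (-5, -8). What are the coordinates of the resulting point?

Scaling matrix:
[[6, 0], [0, 4]]
Result: (-5 × 6, -8 × 4) = (-30, -32)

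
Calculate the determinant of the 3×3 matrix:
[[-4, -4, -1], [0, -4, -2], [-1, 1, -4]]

Expansion along first row:
det = -4·det([[-4,-2],[1,-4]]) - -4·det([[0,-2],[-1,-4]]) + -1·det([[0,-4],[-1,1]])
    = -4·(-4·-4 - -2·1) - -4·(0·-4 - -2·-1) + -1·(0·1 - -4·-1)
    = -4·18 - -4·-2 + -1·-4
    = -72 + -8 + 4 = -76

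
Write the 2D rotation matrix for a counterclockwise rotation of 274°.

Rotation matrix formula: [[cos θ, -sin θ], [sin θ, cos θ]]
For θ = 274°:
cos(274°) = 0.0698
sin(274°) = -0.9976
Result: [[0.0698, 0.9976], [-0.9976, 0.0698]]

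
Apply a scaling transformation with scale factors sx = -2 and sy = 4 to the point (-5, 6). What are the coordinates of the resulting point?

Scaling matrix:
[[-2, 0], [0, 4]]
Result: (-5 × -2, 6 × 4) = (10, 24)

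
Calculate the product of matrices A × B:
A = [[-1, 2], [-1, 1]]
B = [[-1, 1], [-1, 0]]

Matrix multiplication:
C[0][0] = -1×-1 + 2×-1 = -1
C[0][1] = -1×1 + 2×0 = -1
C[1][0] = -1×-1 + 1×-1 = 0
C[1][1] = -1×1 + 1×0 = -1
Result: [[-1, -1], [0, -1]]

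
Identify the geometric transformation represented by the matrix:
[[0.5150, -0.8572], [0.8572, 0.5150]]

This matrix represents: rotation by 59° counterclockwise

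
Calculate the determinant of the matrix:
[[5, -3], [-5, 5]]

For a 2×2 matrix [[a, b], [c, d]], det = ad - bc
det = (5)(5) - (-3)(-5) = 25 - 15 = 10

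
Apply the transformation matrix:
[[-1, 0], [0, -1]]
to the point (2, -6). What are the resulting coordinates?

Matrix multiplication:
[[-1, 0], [0, -1]] × [2, -6]ᵀ
= [(-1)(2) + (0)(-6), (0)(2) + (-1)(-6)]ᵀ
= [-2, 6]ᵀ
Result: (-2, 6)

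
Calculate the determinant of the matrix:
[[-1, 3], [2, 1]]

For a 2×2 matrix [[a, b], [c, d]], det = ad - bc
det = (-1)(1) - (3)(2) = -1 - 6 = -7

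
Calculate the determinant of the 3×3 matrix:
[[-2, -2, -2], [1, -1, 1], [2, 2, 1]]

Expansion along first row:
det = -2·det([[-1,1],[2,1]]) - -2·det([[1,1],[2,1]]) + -2·det([[1,-1],[2,2]])
    = -2·(-1·1 - 1·2) - -2·(1·1 - 1·2) + -2·(1·2 - -1·2)
    = -2·-3 - -2·-1 + -2·4
    = 6 + -2 + -8 = -4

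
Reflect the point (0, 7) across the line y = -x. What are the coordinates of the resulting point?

Reflection across line y = -x: (0, 7) → (-7, 0)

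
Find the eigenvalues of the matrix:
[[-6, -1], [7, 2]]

Characteristic equation: det(A - λI) = 0
λ² - (trace)λ + (det) = 0
trace = -6 + 2 = -4, det = (-6)(2) - (-1)(7) = -5
λ² - (-4)λ + (-5) = 0
λ = (-4 ± √((-4)² - 4·(-5))) / 2 = (-4 ± √36) / 2
Solving: λ = -5, 1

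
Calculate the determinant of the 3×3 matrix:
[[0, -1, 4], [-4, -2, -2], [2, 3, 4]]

Expansion along first row:
det = 0·det([[-2,-2],[3,4]]) - -1·det([[-4,-2],[2,4]]) + 4·det([[-4,-2],[2,3]])
    = 0·(-2·4 - -2·3) - -1·(-4·4 - -2·2) + 4·(-4·3 - -2·2)
    = 0·-2 - -1·-12 + 4·-8
    = 0 + -12 + -32 = -44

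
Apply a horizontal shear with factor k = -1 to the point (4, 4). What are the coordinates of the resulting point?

Shear matrix for horizontal shear with factor k = -1:
[[1, -1], [0, 1]]
Result: (4, 4) → (0, 4)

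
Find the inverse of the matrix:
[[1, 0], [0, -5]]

For [[a,b],[c,d]], inverse = (1/det)·[[d,-b],[-c,a]]
det = (1)(-5) - (0)(0) = -5 - 0 = -5
Inverse = (1/-5)·[[-5, 0], [0, 1]]
= [[1, 0], [0, -1/5]]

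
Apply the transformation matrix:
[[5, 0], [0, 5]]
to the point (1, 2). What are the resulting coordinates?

Matrix multiplication:
[[5, 0], [0, 5]] × [1, 2]ᵀ
= [(5)(1) + (0)(2), (0)(1) + (5)(2)]ᵀ
= [5, 10]ᵀ
Result: (5, 10)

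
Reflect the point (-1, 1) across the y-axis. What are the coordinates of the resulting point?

Reflection across y-axis: (-1, 1) → (1, 1)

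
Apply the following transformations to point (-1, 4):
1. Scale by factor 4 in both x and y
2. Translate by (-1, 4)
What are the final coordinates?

Step 1: Scale (-1, 4) by 4 → (-4, 16)
Step 2: Translate by (-1, 4) → (-5, 20)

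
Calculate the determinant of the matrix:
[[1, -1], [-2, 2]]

For a 2×2 matrix [[a, b], [c, d]], det = ad - bc
det = (1)(2) - (-1)(-2) = 2 - 2 = 0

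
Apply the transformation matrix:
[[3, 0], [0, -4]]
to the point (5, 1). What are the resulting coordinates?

Matrix multiplication:
[[3, 0], [0, -4]] × [5, 1]ᵀ
= [(3)(5) + (0)(1), (0)(5) + (-4)(1)]ᵀ
= [15, -4]ᵀ
Result: (15, -4)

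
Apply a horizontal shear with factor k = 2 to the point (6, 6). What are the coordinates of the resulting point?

Shear matrix for horizontal shear with factor k = 2:
[[1, 2], [0, 1]]
Result: (6, 6) → (18, 6)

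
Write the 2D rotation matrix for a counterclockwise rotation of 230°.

Rotation matrix formula: [[cos θ, -sin θ], [sin θ, cos θ]]
For θ = 230°:
cos(230°) = -0.6428
sin(230°) = -0.7660
Result: [[-0.6428, 0.7660], [-0.7660, -0.6428]]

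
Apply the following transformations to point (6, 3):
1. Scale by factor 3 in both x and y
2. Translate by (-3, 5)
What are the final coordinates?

Step 1: Scale (6, 3) by 3 → (18, 9)
Step 2: Translate by (-3, 5) → (15, 14)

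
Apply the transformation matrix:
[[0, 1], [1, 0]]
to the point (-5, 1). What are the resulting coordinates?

Matrix multiplication:
[[0, 1], [1, 0]] × [-5, 1]ᵀ
= [(0)(-5) + (1)(1), (1)(-5) + (0)(1)]ᵀ
= [1, -5]ᵀ
Result: (1, -5)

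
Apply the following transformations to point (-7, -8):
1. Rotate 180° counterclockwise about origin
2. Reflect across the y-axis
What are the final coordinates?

Step 1: Rotate 180° → (7, 8)
Step 2: Reflect across y-axis → (-7, 8)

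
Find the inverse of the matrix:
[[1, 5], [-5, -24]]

For [[a,b],[c,d]], inverse = (1/det)·[[d,-b],[-c,a]]
det = (1)(-24) - (5)(-5) = -24 - -25 = 1
Inverse = [[-24, -5], [5, 1]]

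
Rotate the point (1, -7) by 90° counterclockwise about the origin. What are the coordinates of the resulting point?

Rotation matrix for 90°: [[cos 90°, -sin 90°], [sin 90°, cos 90°]] = [[0, -1], [1, 0]]
[[0, -1], [1, 0]] × [1, -7]ᵀ = [7, 1]ᵀ
Result: (7, 1)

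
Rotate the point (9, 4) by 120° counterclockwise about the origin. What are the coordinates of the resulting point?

Rotation matrix for 120°: [[cos 120°, -sin 120°], [sin 120°, cos 120°]] ≈ [[-0.500000, -0.866025], [0.866025, -0.500000]]
[[-0.500000, -0.866025], [0.866025, -0.500000]] × [9, 4]ᵀ ≈ [-7.9641, 5.7942]ᵀ
Result: (-7.9641, 5.7942)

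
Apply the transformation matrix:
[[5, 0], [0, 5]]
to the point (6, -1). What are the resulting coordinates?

Matrix multiplication:
[[5, 0], [0, 5]] × [6, -1]ᵀ
= [(5)(6) + (0)(-1), (0)(6) + (5)(-1)]ᵀ
= [30, -5]ᵀ
Result: (30, -5)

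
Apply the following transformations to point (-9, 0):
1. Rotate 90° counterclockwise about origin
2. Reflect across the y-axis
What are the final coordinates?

Step 1: Rotate 90° → (0, -9)
Step 2: Reflect across y-axis → (0, -9)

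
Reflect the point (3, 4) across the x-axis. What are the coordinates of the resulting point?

Reflection across x-axis: (3, 4) → (3, -4)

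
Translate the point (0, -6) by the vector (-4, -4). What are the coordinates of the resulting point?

Translation by (-4, -4) (homogeneous matrix [[1, 0, -4], [0, 1, -4], [0, 0, 1]]):
x' = 0 + -4 = -4
y' = -6 + -4 = -10
Result: (-4, -10)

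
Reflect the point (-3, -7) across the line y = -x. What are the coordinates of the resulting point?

Reflection across line y = -x: (-3, -7) → (7, 3)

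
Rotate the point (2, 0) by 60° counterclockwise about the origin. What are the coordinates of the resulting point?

Rotation matrix for 60°: [[cos 60°, -sin 60°], [sin 60°, cos 60°]] ≈ [[0.500000, -0.866025], [0.866025, 0.500000]]
[[0.500000, -0.866025], [0.866025, 0.500000]] × [2, 0]ᵀ ≈ [1, 1.7321]ᵀ
Result: (1, 1.7321)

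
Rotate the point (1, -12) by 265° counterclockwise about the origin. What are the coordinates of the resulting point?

Rotation matrix for 265°: [[cos 265°, -sin 265°], [sin 265°, cos 265°]] ≈ [[-0.087156, 0.996195], [-0.996195, -0.087156]]
[[-0.087156, 0.996195], [-0.996195, -0.087156]] × [1, -12]ᵀ ≈ [-12.0415, 0.0497]ᵀ
Result: (-12.0415, 0.0497)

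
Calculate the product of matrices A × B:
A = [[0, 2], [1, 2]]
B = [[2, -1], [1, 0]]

Matrix multiplication:
C[0][0] = 0×2 + 2×1 = 2
C[0][1] = 0×-1 + 2×0 = 0
C[1][0] = 1×2 + 2×1 = 4
C[1][1] = 1×-1 + 2×0 = -1
Result: [[2, 0], [4, -1]]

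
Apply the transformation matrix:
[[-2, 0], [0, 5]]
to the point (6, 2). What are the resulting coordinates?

Matrix multiplication:
[[-2, 0], [0, 5]] × [6, 2]ᵀ
= [(-2)(6) + (0)(2), (0)(6) + (5)(2)]ᵀ
= [-12, 10]ᵀ
Result: (-12, 10)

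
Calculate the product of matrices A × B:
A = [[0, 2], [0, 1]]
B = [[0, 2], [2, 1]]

Matrix multiplication:
C[0][0] = 0×0 + 2×2 = 4
C[0][1] = 0×2 + 2×1 = 2
C[1][0] = 0×0 + 1×2 = 2
C[1][1] = 0×2 + 1×1 = 1
Result: [[4, 2], [2, 1]]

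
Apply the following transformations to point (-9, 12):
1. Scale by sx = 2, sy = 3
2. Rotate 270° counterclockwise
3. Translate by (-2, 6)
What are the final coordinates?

Step 1: Scale → (-18, 36)
Step 2: Rotate 270° → (36, 18)
Step 3: Translate → (34, 24)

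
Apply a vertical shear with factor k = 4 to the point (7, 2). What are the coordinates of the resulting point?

Shear matrix for vertical shear with factor k = 4:
[[1, 0], [4, 1]]
Result: (7, 2) → (7, 30)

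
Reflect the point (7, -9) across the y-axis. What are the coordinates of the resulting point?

Reflection across y-axis: (7, -9) → (-7, -9)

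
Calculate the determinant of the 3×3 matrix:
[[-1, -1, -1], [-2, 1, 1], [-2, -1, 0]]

Expansion along first row:
det = -1·det([[1,1],[-1,0]]) - -1·det([[-2,1],[-2,0]]) + -1·det([[-2,1],[-2,-1]])
    = -1·(1·0 - 1·-1) - -1·(-2·0 - 1·-2) + -1·(-2·-1 - 1·-2)
    = -1·1 - -1·2 + -1·4
    = -1 + 2 + -4 = -3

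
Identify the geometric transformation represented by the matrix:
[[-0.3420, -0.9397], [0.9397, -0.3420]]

This matrix represents: rotation by 110° counterclockwise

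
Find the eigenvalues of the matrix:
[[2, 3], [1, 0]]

Characteristic equation: det(A - λI) = 0
λ² - (trace)λ + (det) = 0
trace = 2 + 0 = 2, det = (2)(0) - (3)(1) = -3
λ² - (2)λ + (-3) = 0
λ = (2 ± √((2)² - 4·(-3))) / 2 = (2 ± √16) / 2
Solving: λ = -1, 3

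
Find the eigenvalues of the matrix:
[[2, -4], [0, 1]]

Characteristic equation: det(A - λI) = 0
λ² - (trace)λ + (det) = 0
trace = 2 + 1 = 3, det = (2)(1) - (-4)(0) = 2
λ² - (3)λ + (2) = 0
λ = (3 ± √((3)² - 4·(2))) / 2 = (3 ± √1) / 2
Solving: λ = 1, 2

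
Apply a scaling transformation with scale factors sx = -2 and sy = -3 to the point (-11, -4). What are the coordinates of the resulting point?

Scaling matrix:
[[-2, 0], [0, -3]]
Result: (-11 × -2, -4 × -3) = (22, 12)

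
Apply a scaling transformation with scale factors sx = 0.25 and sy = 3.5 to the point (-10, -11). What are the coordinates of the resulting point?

Scaling matrix:
[[0.25, 0], [0, 3.50]]
Result: (-10 × 0.25, -11 × 3.5) = (-2.5, -38.5)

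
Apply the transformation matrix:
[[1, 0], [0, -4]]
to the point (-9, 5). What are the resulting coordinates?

Matrix multiplication:
[[1, 0], [0, -4]] × [-9, 5]ᵀ
= [(1)(-9) + (0)(5), (0)(-9) + (-4)(5)]ᵀ
= [-9, -20]ᵀ
Result: (-9, -20)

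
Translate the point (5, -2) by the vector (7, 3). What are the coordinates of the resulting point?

Translation by (7, 3) (homogeneous matrix [[1, 0, 7], [0, 1, 3], [0, 0, 1]]):
x' = 5 + 7 = 12
y' = -2 + 3 = 1
Result: (12, 1)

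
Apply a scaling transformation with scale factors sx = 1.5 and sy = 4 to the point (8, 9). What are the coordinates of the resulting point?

Scaling matrix:
[[1.50, 0], [0, 4]]
Result: (8 × 1.5, 9 × 4) = (12, 36)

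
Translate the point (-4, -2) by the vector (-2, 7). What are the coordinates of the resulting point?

Translation by (-2, 7) (homogeneous matrix [[1, 0, -2], [0, 1, 7], [0, 0, 1]]):
x' = -4 + -2 = -6
y' = -2 + 7 = 5
Result: (-6, 5)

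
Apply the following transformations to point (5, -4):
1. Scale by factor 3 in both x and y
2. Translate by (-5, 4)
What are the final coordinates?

Step 1: Scale (5, -4) by 3 → (15, -12)
Step 2: Translate by (-5, 4) → (10, -8)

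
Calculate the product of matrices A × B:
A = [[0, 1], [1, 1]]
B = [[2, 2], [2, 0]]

Matrix multiplication:
C[0][0] = 0×2 + 1×2 = 2
C[0][1] = 0×2 + 1×0 = 0
C[1][0] = 1×2 + 1×2 = 4
C[1][1] = 1×2 + 1×0 = 2
Result: [[2, 0], [4, 2]]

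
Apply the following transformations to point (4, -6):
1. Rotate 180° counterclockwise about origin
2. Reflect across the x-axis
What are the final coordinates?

Step 1: Rotate 180° → (-4, 6)
Step 2: Reflect across x-axis → (-4, -6)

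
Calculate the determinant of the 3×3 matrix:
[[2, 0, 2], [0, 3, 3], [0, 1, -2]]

Expansion along first row:
det = 2·det([[3,3],[1,-2]]) - 0·det([[0,3],[0,-2]]) + 2·det([[0,3],[0,1]])
    = 2·(3·-2 - 3·1) - 0·(0·-2 - 3·0) + 2·(0·1 - 3·0)
    = 2·-9 - 0·0 + 2·0
    = -18 + 0 + 0 = -18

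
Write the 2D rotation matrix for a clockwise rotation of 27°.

Rotation matrix formula: [[cos θ, -sin θ], [sin θ, cos θ]]
A clockwise rotation by 27° is equivalent to a counterclockwise rotation by -27°.
For θ = -27°:
cos(-27°) = 0.8910
sin(-27°) = -0.4540
Result: [[0.8910, 0.4540], [-0.4540, 0.8910]]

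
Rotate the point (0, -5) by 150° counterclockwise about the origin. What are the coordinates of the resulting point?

Rotation matrix for 150°: [[cos 150°, -sin 150°], [sin 150°, cos 150°]] ≈ [[-0.866025, -0.500000], [0.500000, -0.866025]]
[[-0.866025, -0.500000], [0.500000, -0.866025]] × [0, -5]ᵀ ≈ [2.5000, 4.3301]ᵀ
Result: (2.5000, 4.3301)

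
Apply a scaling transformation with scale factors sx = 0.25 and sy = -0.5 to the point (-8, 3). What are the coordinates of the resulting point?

Scaling matrix:
[[0.25, 0], [0, -0.50]]
Result: (-8 × 0.25, 3 × -0.5) = (-2, -1.5)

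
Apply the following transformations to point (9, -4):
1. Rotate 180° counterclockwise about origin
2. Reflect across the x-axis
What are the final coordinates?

Step 1: Rotate 180° → (-9, 4)
Step 2: Reflect across x-axis → (-9, -4)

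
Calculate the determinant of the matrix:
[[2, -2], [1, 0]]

For a 2×2 matrix [[a, b], [c, d]], det = ad - bc
det = (2)(0) - (-2)(1) = 0 - -2 = 2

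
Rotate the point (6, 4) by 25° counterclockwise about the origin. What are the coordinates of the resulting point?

Rotation matrix for 25°: [[cos 25°, -sin 25°], [sin 25°, cos 25°]] ≈ [[0.906308, -0.422618], [0.422618, 0.906308]]
[[0.906308, -0.422618], [0.422618, 0.906308]] × [6, 4]ᵀ ≈ [3.7474, 6.1609]ᵀ
Result: (3.7474, 6.1609)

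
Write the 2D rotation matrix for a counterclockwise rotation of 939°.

Rotation matrix formula: [[cos θ, -sin θ], [sin θ, cos θ]]
For θ = 939°:
cos(939°) = -0.7771
sin(939°) = -0.6293
Result: [[-0.7771, 0.6293], [-0.6293, -0.7771]]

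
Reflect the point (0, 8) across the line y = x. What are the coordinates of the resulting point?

Reflection across line y = x: (0, 8) → (8, 0)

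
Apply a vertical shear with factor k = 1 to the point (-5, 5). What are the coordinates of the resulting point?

Shear matrix for vertical shear with factor k = 1:
[[1, 0], [1, 1]]
Result: (-5, 5) → (-5, 0)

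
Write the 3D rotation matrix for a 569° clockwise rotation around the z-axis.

Rotation matrix for clockwise 569° around z-axis:
A clockwise rotation by 569° is a counterclockwise rotation by -569°.
cos(-569°) = -0.8746, sin(-569°) = 0.4848
Result: [[-0.8746, -0.4848, 0], [0.4848, -0.8746, 0], [0, 0, 1]]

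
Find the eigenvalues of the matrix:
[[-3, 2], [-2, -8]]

Characteristic equation: det(A - λI) = 0
λ² - (trace)λ + (det) = 0
trace = -3 + -8 = -11, det = (-3)(-8) - (2)(-2) = 28
λ² - (-11)λ + (28) = 0
λ = (-11 ± √((-11)² - 4·(28))) / 2 = (-11 ± √9) / 2
Solving: λ = -7, -4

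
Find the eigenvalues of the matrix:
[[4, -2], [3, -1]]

Characteristic equation: det(A - λI) = 0
λ² - (trace)λ + (det) = 0
trace = 4 + -1 = 3, det = (4)(-1) - (-2)(3) = 2
λ² - (3)λ + (2) = 0
λ = (3 ± √((3)² - 4·(2))) / 2 = (3 ± √1) / 2
Solving: λ = 1, 2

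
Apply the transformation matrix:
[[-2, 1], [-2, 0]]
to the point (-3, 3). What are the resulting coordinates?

Matrix multiplication:
[[-2, 1], [-2, 0]] × [-3, 3]ᵀ
= [(-2)(-3) + (1)(3), (-2)(-3) + (0)(3)]ᵀ
= [9, 6]ᵀ
Result: (9, 6)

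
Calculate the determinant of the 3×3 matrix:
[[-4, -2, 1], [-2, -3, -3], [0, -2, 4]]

Expansion along first row:
det = -4·det([[-3,-3],[-2,4]]) - -2·det([[-2,-3],[0,4]]) + 1·det([[-2,-3],[0,-2]])
    = -4·(-3·4 - -3·-2) - -2·(-2·4 - -3·0) + 1·(-2·-2 - -3·0)
    = -4·-18 - -2·-8 + 1·4
    = 72 + -16 + 4 = 60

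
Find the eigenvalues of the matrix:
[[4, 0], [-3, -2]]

Characteristic equation: det(A - λI) = 0
λ² - (trace)λ + (det) = 0
trace = 4 + -2 = 2, det = (4)(-2) - (0)(-3) = -8
λ² - (2)λ + (-8) = 0
λ = (2 ± √((2)² - 4·(-8))) / 2 = (2 ± √36) / 2
Solving: λ = -2, 4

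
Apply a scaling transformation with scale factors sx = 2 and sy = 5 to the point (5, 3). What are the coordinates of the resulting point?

Scaling matrix:
[[2, 0], [0, 5]]
Result: (5 × 2, 3 × 5) = (10, 15)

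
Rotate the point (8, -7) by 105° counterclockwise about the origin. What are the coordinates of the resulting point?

Rotation matrix for 105°: [[cos 105°, -sin 105°], [sin 105°, cos 105°]] ≈ [[-0.258819, -0.965926], [0.965926, -0.258819]]
[[-0.258819, -0.965926], [0.965926, -0.258819]] × [8, -7]ᵀ ≈ [4.6909, 9.5391]ᵀ
Result: (4.6909, 9.5391)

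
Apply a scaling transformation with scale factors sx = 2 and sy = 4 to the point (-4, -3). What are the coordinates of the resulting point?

Scaling matrix:
[[2, 0], [0, 4]]
Result: (-4 × 2, -3 × 4) = (-8, -12)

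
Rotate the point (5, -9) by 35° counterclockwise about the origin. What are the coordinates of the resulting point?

Rotation matrix for 35°: [[cos 35°, -sin 35°], [sin 35°, cos 35°]] ≈ [[0.819152, -0.573576], [0.573576, 0.819152]]
[[0.819152, -0.573576], [0.573576, 0.819152]] × [5, -9]ᵀ ≈ [9.2579, -4.5045]ᵀ
Result: (9.2579, -4.5045)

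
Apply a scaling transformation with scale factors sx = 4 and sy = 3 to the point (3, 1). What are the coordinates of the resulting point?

Scaling matrix:
[[4, 0], [0, 3]]
Result: (3 × 4, 1 × 3) = (12, 3)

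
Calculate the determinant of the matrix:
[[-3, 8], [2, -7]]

For a 2×2 matrix [[a, b], [c, d]], det = ad - bc
det = (-3)(-7) - (8)(2) = 21 - 16 = 5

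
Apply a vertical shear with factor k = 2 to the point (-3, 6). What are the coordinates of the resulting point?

Shear matrix for vertical shear with factor k = 2:
[[1, 0], [2, 1]]
Result: (-3, 6) → (-3, 0)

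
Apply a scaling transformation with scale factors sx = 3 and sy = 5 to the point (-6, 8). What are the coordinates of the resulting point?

Scaling matrix:
[[3, 0], [0, 5]]
Result: (-6 × 3, 8 × 5) = (-18, 40)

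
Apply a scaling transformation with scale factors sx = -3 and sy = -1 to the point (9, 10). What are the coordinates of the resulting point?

Scaling matrix:
[[-3, 0], [0, -1]]
Result: (9 × -3, 10 × -1) = (-27, -10)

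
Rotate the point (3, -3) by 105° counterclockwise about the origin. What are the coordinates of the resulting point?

Rotation matrix for 105°: [[cos 105°, -sin 105°], [sin 105°, cos 105°]] ≈ [[-0.258819, -0.965926], [0.965926, -0.258819]]
[[-0.258819, -0.965926], [0.965926, -0.258819]] × [3, -3]ᵀ ≈ [2.1213, 3.6742]ᵀ
Result: (2.1213, 3.6742)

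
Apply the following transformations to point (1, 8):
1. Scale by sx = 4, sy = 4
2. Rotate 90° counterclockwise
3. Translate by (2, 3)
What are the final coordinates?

Step 1: Scale → (4, 32)
Step 2: Rotate 90° → (-32, 4)
Step 3: Translate → (-30, 7)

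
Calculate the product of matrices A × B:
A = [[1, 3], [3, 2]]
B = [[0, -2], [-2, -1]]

Matrix multiplication:
C[0][0] = 1×0 + 3×-2 = -6
C[0][1] = 1×-2 + 3×-1 = -5
C[1][0] = 3×0 + 2×-2 = -4
C[1][1] = 3×-2 + 2×-1 = -8
Result: [[-6, -5], [-4, -8]]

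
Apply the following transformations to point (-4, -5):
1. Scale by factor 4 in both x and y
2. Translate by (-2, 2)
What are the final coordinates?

Step 1: Scale (-4, -5) by 4 → (-16, -20)
Step 2: Translate by (-2, 2) → (-18, -18)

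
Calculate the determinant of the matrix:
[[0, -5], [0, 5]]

For a 2×2 matrix [[a, b], [c, d]], det = ad - bc
det = (0)(5) - (-5)(0) = 0 - 0 = 0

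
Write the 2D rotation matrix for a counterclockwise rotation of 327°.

Rotation matrix formula: [[cos θ, -sin θ], [sin θ, cos θ]]
For θ = 327°:
cos(327°) = 0.8387
sin(327°) = -0.5446
Result: [[0.8387, 0.5446], [-0.5446, 0.8387]]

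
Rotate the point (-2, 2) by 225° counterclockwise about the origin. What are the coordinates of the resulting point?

Rotation matrix for 225°: [[cos 225°, -sin 225°], [sin 225°, cos 225°]] ≈ [[-0.707107, 0.707107], [-0.707107, -0.707107]]
[[-0.707107, 0.707107], [-0.707107, -0.707107]] × [-2, 2]ᵀ ≈ [2.8284, 0]ᵀ
Result: (2.8284, 0)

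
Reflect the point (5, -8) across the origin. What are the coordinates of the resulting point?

Reflection across origin: (5, -8) → (-5, 8)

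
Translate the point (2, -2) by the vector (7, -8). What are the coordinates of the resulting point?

Translation by (7, -8) (homogeneous matrix [[1, 0, 7], [0, 1, -8], [0, 0, 1]]):
x' = 2 + 7 = 9
y' = -2 + -8 = -10
Result: (9, -10)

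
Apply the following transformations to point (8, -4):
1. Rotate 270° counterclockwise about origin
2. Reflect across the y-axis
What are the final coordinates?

Step 1: Rotate 270° → (-4, -8)
Step 2: Reflect across y-axis → (4, -8)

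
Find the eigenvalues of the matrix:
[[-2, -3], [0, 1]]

Characteristic equation: det(A - λI) = 0
λ² - (trace)λ + (det) = 0
trace = -2 + 1 = -1, det = (-2)(1) - (-3)(0) = -2
λ² - (-1)λ + (-2) = 0
λ = (-1 ± √((-1)² - 4·(-2))) / 2 = (-1 ± √9) / 2
Solving: λ = -2, 1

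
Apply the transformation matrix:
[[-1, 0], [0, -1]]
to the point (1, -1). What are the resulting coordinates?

Matrix multiplication:
[[-1, 0], [0, -1]] × [1, -1]ᵀ
= [(-1)(1) + (0)(-1), (0)(1) + (-1)(-1)]ᵀ
= [-1, 1]ᵀ
Result: (-1, 1)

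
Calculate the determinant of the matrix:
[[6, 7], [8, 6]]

For a 2×2 matrix [[a, b], [c, d]], det = ad - bc
det = (6)(6) - (7)(8) = 36 - 56 = -20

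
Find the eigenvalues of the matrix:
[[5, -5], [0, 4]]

Characteristic equation: det(A - λI) = 0
λ² - (trace)λ + (det) = 0
trace = 5 + 4 = 9, det = (5)(4) - (-5)(0) = 20
λ² - (9)λ + (20) = 0
λ = (9 ± √((9)² - 4·(20))) / 2 = (9 ± √1) / 2
Solving: λ = 4, 5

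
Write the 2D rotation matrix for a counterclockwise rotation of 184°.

Rotation matrix formula: [[cos θ, -sin θ], [sin θ, cos θ]]
For θ = 184°:
cos(184°) = -0.9976
sin(184°) = -0.0698
Result: [[-0.9976, 0.0698], [-0.0698, -0.9976]]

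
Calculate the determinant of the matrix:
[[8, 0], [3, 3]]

For a 2×2 matrix [[a, b], [c, d]], det = ad - bc
det = (8)(3) - (0)(3) = 24 - 0 = 24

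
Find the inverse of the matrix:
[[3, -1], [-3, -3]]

For [[a,b],[c,d]], inverse = (1/det)·[[d,-b],[-c,a]]
det = (3)(-3) - (-1)(-3) = -9 - 3 = -12
Inverse = (1/-12)·[[-3, 1], [3, 3]]
= [[1/4, -1/12], [-1/4, -1/4]]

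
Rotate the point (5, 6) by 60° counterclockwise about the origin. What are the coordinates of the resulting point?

Rotation matrix for 60°: [[cos 60°, -sin 60°], [sin 60°, cos 60°]] ≈ [[0.500000, -0.866025], [0.866025, 0.500000]]
[[0.500000, -0.866025], [0.866025, 0.500000]] × [5, 6]ᵀ ≈ [-2.6962, 7.3301]ᵀ
Result: (-2.6962, 7.3301)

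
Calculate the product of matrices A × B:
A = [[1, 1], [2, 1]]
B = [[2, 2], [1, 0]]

Matrix multiplication:
C[0][0] = 1×2 + 1×1 = 3
C[0][1] = 1×2 + 1×0 = 2
C[1][0] = 2×2 + 1×1 = 5
C[1][1] = 2×2 + 1×0 = 4
Result: [[3, 2], [5, 4]]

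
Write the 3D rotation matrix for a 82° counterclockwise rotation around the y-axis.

Rotation matrix for counterclockwise 82° around y-axis:
cos(82°) = 0.1392, sin(82°) = 0.9903
Result: [[0.1392, 0, 0.9903], [0, 1, 0], [-0.9903, 0, 0.1392]]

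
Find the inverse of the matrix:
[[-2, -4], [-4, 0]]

For [[a,b],[c,d]], inverse = (1/det)·[[d,-b],[-c,a]]
det = (-2)(0) - (-4)(-4) = 0 - 16 = -16
Inverse = (1/-16)·[[0, 4], [4, -2]]
= [[0, -1/4], [-1/4, 1/8]]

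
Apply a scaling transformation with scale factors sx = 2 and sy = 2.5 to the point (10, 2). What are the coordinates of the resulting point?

Scaling matrix:
[[2, 0], [0, 2.50]]
Result: (10 × 2, 2 × 2.5) = (20, 5)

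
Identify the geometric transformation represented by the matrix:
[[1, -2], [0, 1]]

This matrix represents: horizontal shear with factor -2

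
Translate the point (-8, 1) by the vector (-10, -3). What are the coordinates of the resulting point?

Translation by (-10, -3) (homogeneous matrix [[1, 0, -10], [0, 1, -3], [0, 0, 1]]):
x' = -8 + -10 = -18
y' = 1 + -3 = -2
Result: (-18, -2)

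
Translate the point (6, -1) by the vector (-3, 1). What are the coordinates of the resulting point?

Translation by (-3, 1) (homogeneous matrix [[1, 0, -3], [0, 1, 1], [0, 0, 1]]):
x' = 6 + -3 = 3
y' = -1 + 1 = 0
Result: (3, 0)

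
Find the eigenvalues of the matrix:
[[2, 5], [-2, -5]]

Characteristic equation: det(A - λI) = 0
λ² - (trace)λ + (det) = 0
trace = 2 + -5 = -3, det = (2)(-5) - (5)(-2) = 0
λ² - (-3)λ + (0) = 0
λ = (-3 ± √((-3)² - 4·(0))) / 2 = (-3 ± √9) / 2
Solving: λ = -3, 0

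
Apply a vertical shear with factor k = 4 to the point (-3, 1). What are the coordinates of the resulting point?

Shear matrix for vertical shear with factor k = 4:
[[1, 0], [4, 1]]
Result: (-3, 1) → (-3, -11)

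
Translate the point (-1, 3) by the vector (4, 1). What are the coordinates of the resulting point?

Translation by (4, 1) (homogeneous matrix [[1, 0, 4], [0, 1, 1], [0, 0, 1]]):
x' = -1 + 4 = 3
y' = 3 + 1 = 4
Result: (3, 4)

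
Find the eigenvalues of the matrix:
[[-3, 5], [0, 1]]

Characteristic equation: det(A - λI) = 0
λ² - (trace)λ + (det) = 0
trace = -3 + 1 = -2, det = (-3)(1) - (5)(0) = -3
λ² - (-2)λ + (-3) = 0
λ = (-2 ± √((-2)² - 4·(-3))) / 2 = (-2 ± √16) / 2
Solving: λ = -3, 1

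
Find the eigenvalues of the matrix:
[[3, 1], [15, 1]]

Characteristic equation: det(A - λI) = 0
λ² - (trace)λ + (det) = 0
trace = 3 + 1 = 4, det = (3)(1) - (1)(15) = -12
λ² - (4)λ + (-12) = 0
λ = (4 ± √((4)² - 4·(-12))) / 2 = (4 ± √64) / 2
Solving: λ = -2, 6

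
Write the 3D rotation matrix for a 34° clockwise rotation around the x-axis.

Rotation matrix for clockwise 34° around x-axis:
A clockwise rotation by 34° is a counterclockwise rotation by -34°.
cos(-34°) = 0.8290, sin(-34°) = -0.5592
Result: [[1, 0, 0], [0, 0.8290, 0.5592], [0, -0.5592, 0.8290]]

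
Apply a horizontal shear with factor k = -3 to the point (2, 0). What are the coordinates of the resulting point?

Shear matrix for horizontal shear with factor k = -3:
[[1, -3], [0, 1]]
Result: (2, 0) → (2, 0)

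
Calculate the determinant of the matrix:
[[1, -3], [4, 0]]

For a 2×2 matrix [[a, b], [c, d]], det = ad - bc
det = (1)(0) - (-3)(4) = 0 - -12 = 12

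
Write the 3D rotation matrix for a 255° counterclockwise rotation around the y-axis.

Rotation matrix for counterclockwise 255° around y-axis:
cos(255°) = -0.2588, sin(255°) = -0.9659
Result: [[-0.2588, 0, -0.9659], [0, 1, 0], [0.9659, 0, -0.2588]]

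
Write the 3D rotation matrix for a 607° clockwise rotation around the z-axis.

Rotation matrix for clockwise 607° around z-axis:
A clockwise rotation by 607° is a counterclockwise rotation by -607°.
cos(-607°) = -0.3907, sin(-607°) = 0.9205
Result: [[-0.3907, -0.9205, 0], [0.9205, -0.3907, 0], [0, 0, 1]]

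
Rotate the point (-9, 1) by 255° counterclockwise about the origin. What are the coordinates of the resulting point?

Rotation matrix for 255°: [[cos 255°, -sin 255°], [sin 255°, cos 255°]] ≈ [[-0.258819, 0.965926], [-0.965926, -0.258819]]
[[-0.258819, 0.965926], [-0.965926, -0.258819]] × [-9, 1]ᵀ ≈ [3.2953, 8.4345]ᵀ
Result: (3.2953, 8.4345)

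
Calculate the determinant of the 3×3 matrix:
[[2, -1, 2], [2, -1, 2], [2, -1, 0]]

Expansion along first row:
det = 2·det([[-1,2],[-1,0]]) - -1·det([[2,2],[2,0]]) + 2·det([[2,-1],[2,-1]])
    = 2·(-1·0 - 2·-1) - -1·(2·0 - 2·2) + 2·(2·-1 - -1·2)
    = 2·2 - -1·-4 + 2·0
    = 4 + -4 + 0 = 0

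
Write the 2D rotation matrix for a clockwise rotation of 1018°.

Rotation matrix formula: [[cos θ, -sin θ], [sin θ, cos θ]]
A clockwise rotation by 1018° is equivalent to a counterclockwise rotation by -1018°.
For θ = -1018°:
cos(-1018°) = 0.4695
sin(-1018°) = 0.8829
Result: [[0.4695, -0.8829], [0.8829, 0.4695]]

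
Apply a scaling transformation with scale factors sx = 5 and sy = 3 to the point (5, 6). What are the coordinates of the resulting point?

Scaling matrix:
[[5, 0], [0, 3]]
Result: (5 × 5, 6 × 3) = (25, 18)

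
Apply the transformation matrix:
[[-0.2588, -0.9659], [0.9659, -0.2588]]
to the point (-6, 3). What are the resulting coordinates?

Matrix multiplication:
[[-0.2588, -0.9659], [0.9659, -0.2588]] × [-6, 3]ᵀ
= [(-0.2588)(-6) + (-0.9659)(3), (0.9659)(-6) + (-0.2588)(3)]ᵀ
= [-1.3449, -6.5718]ᵀ
Result: (-1.3449, -6.5718)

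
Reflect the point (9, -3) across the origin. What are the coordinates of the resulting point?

Reflection across origin: (9, -3) → (-9, 3)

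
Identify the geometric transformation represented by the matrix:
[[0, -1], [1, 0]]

This matrix represents: rotation by 90° counterclockwise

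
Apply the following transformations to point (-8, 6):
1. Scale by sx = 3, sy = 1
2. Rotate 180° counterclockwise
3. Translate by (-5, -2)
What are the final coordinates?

Step 1: Scale → (-24, 6)
Step 2: Rotate 180° → (24, -6)
Step 3: Translate → (19, -8)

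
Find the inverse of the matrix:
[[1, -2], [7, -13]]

For [[a,b],[c,d]], inverse = (1/det)·[[d,-b],[-c,a]]
det = (1)(-13) - (-2)(7) = -13 - -14 = 1
Inverse = [[-13, 2], [-7, 1]]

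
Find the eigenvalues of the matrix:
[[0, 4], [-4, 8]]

Characteristic equation: det(A - λI) = 0
λ² - (trace)λ + (det) = 0
trace = 0 + 8 = 8, det = (0)(8) - (4)(-4) = 16
λ² - (8)λ + (16) = 0
λ = (8 ± √((8)² - 4·(16))) / 2 = (8 ± √0) / 2
Solving: λ = 4, 4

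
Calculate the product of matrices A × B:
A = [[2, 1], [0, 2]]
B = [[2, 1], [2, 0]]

Matrix multiplication:
C[0][0] = 2×2 + 1×2 = 6
C[0][1] = 2×1 + 1×0 = 2
C[1][0] = 0×2 + 2×2 = 4
C[1][1] = 0×1 + 2×0 = 0
Result: [[6, 2], [4, 0]]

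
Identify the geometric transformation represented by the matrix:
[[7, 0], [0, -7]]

This matrix represents: non-uniform scaling by sx = 7, sy = -7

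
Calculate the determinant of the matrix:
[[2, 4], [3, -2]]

For a 2×2 matrix [[a, b], [c, d]], det = ad - bc
det = (2)(-2) - (4)(3) = -4 - 12 = -16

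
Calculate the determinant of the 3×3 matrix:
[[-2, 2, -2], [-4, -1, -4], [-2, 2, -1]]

Expansion along first row:
det = -2·det([[-1,-4],[2,-1]]) - 2·det([[-4,-4],[-2,-1]]) + -2·det([[-4,-1],[-2,2]])
    = -2·(-1·-1 - -4·2) - 2·(-4·-1 - -4·-2) + -2·(-4·2 - -1·-2)
    = -2·9 - 2·-4 + -2·-10
    = -18 + 8 + 20 = 10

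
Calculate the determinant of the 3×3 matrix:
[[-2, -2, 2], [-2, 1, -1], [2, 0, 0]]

Expansion along first row:
det = -2·det([[1,-1],[0,0]]) - -2·det([[-2,-1],[2,0]]) + 2·det([[-2,1],[2,0]])
    = -2·(1·0 - -1·0) - -2·(-2·0 - -1·2) + 2·(-2·0 - 1·2)
    = -2·0 - -2·2 + 2·-2
    = 0 + 4 + -4 = 0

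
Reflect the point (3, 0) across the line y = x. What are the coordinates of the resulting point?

Reflection across line y = x: (3, 0) → (0, 3)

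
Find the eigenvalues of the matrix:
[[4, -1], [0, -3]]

Characteristic equation: det(A - λI) = 0
λ² - (trace)λ + (det) = 0
trace = 4 + -3 = 1, det = (4)(-3) - (-1)(0) = -12
λ² - (1)λ + (-12) = 0
λ = (1 ± √((1)² - 4·(-12))) / 2 = (1 ± √49) / 2
Solving: λ = -3, 4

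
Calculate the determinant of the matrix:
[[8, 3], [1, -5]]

For a 2×2 matrix [[a, b], [c, d]], det = ad - bc
det = (8)(-5) - (3)(1) = -40 - 3 = -43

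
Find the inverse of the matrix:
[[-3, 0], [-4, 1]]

For [[a,b],[c,d]], inverse = (1/det)·[[d,-b],[-c,a]]
det = (-3)(1) - (0)(-4) = -3 - 0 = -3
Inverse = (1/-3)·[[1, 0], [4, -3]]
= [[-1/3, 0], [-4/3, 1]]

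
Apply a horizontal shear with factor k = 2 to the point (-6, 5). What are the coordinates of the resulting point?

Shear matrix for horizontal shear with factor k = 2:
[[1, 2], [0, 1]]
Result: (-6, 5) → (4, 5)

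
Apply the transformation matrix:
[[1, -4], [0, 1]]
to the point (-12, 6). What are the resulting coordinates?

Matrix multiplication:
[[1, -4], [0, 1]] × [-12, 6]ᵀ
= [(1)(-12) + (-4)(6), (0)(-12) + (1)(6)]ᵀ
= [-36, 6]ᵀ
Result: (-36, 6)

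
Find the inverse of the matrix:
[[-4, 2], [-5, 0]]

For [[a,b],[c,d]], inverse = (1/det)·[[d,-b],[-c,a]]
det = (-4)(0) - (2)(-5) = 0 - -10 = 10
Inverse = (1/10)·[[0, -2], [5, -4]]
= [[0, -1/5], [1/2, -2/5]]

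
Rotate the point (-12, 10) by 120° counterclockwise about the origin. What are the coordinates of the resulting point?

Rotation matrix for 120°: [[cos 120°, -sin 120°], [sin 120°, cos 120°]] ≈ [[-0.500000, -0.866025], [0.866025, -0.500000]]
[[-0.500000, -0.866025], [0.866025, -0.500000]] × [-12, 10]ᵀ ≈ [-2.6603, -15.3923]ᵀ
Result: (-2.6603, -15.3923)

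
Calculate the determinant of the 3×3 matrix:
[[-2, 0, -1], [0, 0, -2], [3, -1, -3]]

Expansion along first row:
det = -2·det([[0,-2],[-1,-3]]) - 0·det([[0,-2],[3,-3]]) + -1·det([[0,0],[3,-1]])
    = -2·(0·-3 - -2·-1) - 0·(0·-3 - -2·3) + -1·(0·-1 - 0·3)
    = -2·-2 - 0·6 + -1·0
    = 4 + 0 + 0 = 4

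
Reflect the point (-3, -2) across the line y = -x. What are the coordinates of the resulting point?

Reflection across line y = -x: (-3, -2) → (2, 3)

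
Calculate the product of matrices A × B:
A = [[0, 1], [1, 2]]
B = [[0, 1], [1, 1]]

Matrix multiplication:
C[0][0] = 0×0 + 1×1 = 1
C[0][1] = 0×1 + 1×1 = 1
C[1][0] = 1×0 + 2×1 = 2
C[1][1] = 1×1 + 2×1 = 3
Result: [[1, 1], [2, 3]]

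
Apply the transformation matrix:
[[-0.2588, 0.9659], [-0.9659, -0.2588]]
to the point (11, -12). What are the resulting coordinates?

Matrix multiplication:
[[-0.2588, 0.9659], [-0.9659, -0.2588]] × [11, -12]ᵀ
= [(-0.2588)(11) + (0.9659)(-12), (-0.9659)(11) + (-0.2588)(-12)]ᵀ
= [-14.4376, -7.5193]ᵀ
Result: (-14.4376, -7.5193)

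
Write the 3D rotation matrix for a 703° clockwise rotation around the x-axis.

Rotation matrix for clockwise 703° around x-axis:
A clockwise rotation by 703° is a counterclockwise rotation by -703°.
cos(-703°) = 0.9563, sin(-703°) = 0.2924
Result: [[1, 0, 0], [0, 0.9563, -0.2924], [0, 0.2924, 0.9563]]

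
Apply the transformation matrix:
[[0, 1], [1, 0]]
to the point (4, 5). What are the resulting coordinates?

Matrix multiplication:
[[0, 1], [1, 0]] × [4, 5]ᵀ
= [(0)(4) + (1)(5), (1)(4) + (0)(5)]ᵀ
= [5, 4]ᵀ
Result: (5, 4)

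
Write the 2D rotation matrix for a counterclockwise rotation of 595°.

Rotation matrix formula: [[cos θ, -sin θ], [sin θ, cos θ]]
For θ = 595°:
cos(595°) = -0.5736
sin(595°) = -0.8192
Result: [[-0.5736, 0.8192], [-0.8192, -0.5736]]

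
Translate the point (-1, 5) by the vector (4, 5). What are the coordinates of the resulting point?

Translation by (4, 5) (homogeneous matrix [[1, 0, 4], [0, 1, 5], [0, 0, 1]]):
x' = -1 + 4 = 3
y' = 5 + 5 = 10
Result: (3, 10)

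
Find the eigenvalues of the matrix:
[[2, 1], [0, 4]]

Characteristic equation: det(A - λI) = 0
λ² - (trace)λ + (det) = 0
trace = 2 + 4 = 6, det = (2)(4) - (1)(0) = 8
λ² - (6)λ + (8) = 0
λ = (6 ± √((6)² - 4·(8))) / 2 = (6 ± √4) / 2
Solving: λ = 2, 4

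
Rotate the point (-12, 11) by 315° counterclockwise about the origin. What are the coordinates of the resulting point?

Rotation matrix for 315°: [[cos 315°, -sin 315°], [sin 315°, cos 315°]] ≈ [[0.707107, 0.707107], [-0.707107, 0.707107]]
[[0.707107, 0.707107], [-0.707107, 0.707107]] × [-12, 11]ᵀ ≈ [-0.7071, 16.2635]ᵀ
Result: (-0.7071, 16.2635)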